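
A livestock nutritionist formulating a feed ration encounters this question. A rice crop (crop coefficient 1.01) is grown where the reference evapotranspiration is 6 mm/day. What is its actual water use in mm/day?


ETc = Kc * ET0
    = 1.01 * 6
    = 6.06 mm/day


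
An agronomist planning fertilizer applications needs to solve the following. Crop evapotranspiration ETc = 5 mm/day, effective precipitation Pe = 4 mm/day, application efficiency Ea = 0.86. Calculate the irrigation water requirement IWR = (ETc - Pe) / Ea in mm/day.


IWR = (ETc - Pe) / Ea
    = (5 - 4) / 0.86
    = 1 / 0.86
    = 1.16 mm/day


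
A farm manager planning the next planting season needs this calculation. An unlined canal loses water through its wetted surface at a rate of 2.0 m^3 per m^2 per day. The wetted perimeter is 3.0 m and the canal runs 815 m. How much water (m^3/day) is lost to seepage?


S = C * P * L
  = 2.0 * 3.0 * 815
  = 4890 m^3/day


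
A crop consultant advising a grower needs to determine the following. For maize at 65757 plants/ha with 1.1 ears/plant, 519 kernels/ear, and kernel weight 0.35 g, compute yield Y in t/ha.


Y = density * ears * kernels * kw
  = 65757 * 1.1 * 519 * 0.35 g/ha
  = 13139234.96 g/ha
  = 13139.23 kg/ha = 13.14 t/ha


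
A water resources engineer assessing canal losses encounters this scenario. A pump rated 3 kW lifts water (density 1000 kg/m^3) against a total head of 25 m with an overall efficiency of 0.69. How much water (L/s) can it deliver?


Q = (P * 1000 * eta) / (rho * g * H)
  = (3 * 1000 * 0.69) / (1000 * 9.81 * 25)
  = 2070 / 245250
  = 0.00844 m^3/s = 8.44 L/s


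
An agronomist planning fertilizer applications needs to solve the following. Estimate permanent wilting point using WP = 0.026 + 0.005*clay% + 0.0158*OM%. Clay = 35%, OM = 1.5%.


WP = 0.026 + 0.005*35 + 0.0158*1.5
   = 0.026 + 0.1750 + 0.0237
   = 0.2247


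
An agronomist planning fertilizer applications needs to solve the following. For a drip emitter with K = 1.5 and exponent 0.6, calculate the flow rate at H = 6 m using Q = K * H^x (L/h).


Q = K * H^x
  = 1.5 * 6^0.6
  = 1.5 * 2.9302
  = 4.40 L/h


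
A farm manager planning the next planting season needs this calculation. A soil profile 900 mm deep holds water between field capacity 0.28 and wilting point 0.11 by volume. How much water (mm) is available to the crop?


AW = (FC - WP) * D
   = (0.28 - 0.11) * 900
   = 0.17 * 900
   = 153 mm


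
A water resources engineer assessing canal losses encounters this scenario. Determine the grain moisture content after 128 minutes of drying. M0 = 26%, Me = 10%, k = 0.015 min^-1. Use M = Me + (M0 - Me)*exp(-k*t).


M = Me + (M0 - Me) * e^(-k*t)
  = 10 + (26 - 10) * e^(-0.015*128)
  = 10 + 16 * e^(-1.920)
  = 10 + 16 * 0.14661
  = 10 + 2.3457
  = 12.35%


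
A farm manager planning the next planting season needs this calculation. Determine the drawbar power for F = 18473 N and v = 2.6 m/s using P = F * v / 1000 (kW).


P = F * v / 1000
  = 18473 * 2.6 / 1000
  = 48029.80 / 1000
  = 48.03 kW


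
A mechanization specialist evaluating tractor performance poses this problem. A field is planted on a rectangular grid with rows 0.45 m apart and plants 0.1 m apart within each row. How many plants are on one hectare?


D = 10000 / (row_sp * plant_sp)
  = 10000 / (0.45 * 0.1)
  = 10000 / 0.0450
  = 222222.22 plants/ha


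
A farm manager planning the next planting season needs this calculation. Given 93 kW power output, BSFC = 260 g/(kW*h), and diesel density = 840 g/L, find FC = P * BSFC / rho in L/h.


FC = P * BSFC / rho_fuel
   = 93 * 260 / 840
   = 24180 / 840
   = 28.79 L/h


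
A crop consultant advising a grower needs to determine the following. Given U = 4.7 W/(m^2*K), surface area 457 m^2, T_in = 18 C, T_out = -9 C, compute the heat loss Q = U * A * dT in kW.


dT = 18 - (-9) = 27 K
Q = U * A * dT
  = 4.7 * 457 * 27
  = 57993.30 W = 57.99 kW


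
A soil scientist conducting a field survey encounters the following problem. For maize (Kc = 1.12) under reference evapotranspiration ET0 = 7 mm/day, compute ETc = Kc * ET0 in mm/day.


ETc = Kc * ET0
    = 1.12 * 7
    = 7.84 mm/day


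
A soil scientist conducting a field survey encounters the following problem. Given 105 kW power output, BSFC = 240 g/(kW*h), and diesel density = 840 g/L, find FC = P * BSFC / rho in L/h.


FC = P * BSFC / rho_fuel
   = 105 * 240 / 840
   = 25200 / 840
   = 30 L/h


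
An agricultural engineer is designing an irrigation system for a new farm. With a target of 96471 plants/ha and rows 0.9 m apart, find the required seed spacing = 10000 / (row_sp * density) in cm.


spacing = 10000 / (row_sp * density)
        = 10000 / (0.9 * 96471)
        = 10000 / 86823.90
        = 0.11518 m = 11.52 cm


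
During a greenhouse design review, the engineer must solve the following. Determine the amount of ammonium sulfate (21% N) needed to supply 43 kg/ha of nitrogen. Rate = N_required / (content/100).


Rate = N_required / (N_content / 100)
     = 43 / (21 / 100)
     = 43 / 0.21
     = 204.76 kg/ha


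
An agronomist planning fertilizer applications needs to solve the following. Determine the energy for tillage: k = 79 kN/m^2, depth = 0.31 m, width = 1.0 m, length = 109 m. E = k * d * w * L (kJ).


E = k * d * w * L
  = 79 * 0.31 * 1.0 * 109
  = 2669.41 kJ


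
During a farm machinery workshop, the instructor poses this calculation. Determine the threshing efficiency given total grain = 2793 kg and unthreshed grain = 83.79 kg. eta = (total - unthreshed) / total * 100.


eta = (total - unthreshed) / total * 100
    = (2793 - 83.79) / 2793 * 100
    = 2709.21 / 2793 * 100
    = 97%


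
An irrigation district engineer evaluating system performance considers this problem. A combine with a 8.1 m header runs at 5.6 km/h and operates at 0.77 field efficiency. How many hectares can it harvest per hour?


C = w * v * eta_f / 10
  = 8.1 * 5.6 * 0.77 / 10
  = 34.93 / 10
  = 3.49 ha/h


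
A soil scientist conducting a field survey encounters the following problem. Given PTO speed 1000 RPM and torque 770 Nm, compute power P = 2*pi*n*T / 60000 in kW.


P = 2*pi*n*T / 60000
  = 2*pi * 1000 * 770 / 60000
  = 4838052.69 / 60000
  = 80.63 kW


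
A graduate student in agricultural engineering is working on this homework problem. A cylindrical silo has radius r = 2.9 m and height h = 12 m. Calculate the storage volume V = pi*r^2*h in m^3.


V = pi * r^2 * h
  = pi * 2.9^2 * 12
  = pi * 8.41 * 12
  = 317.05 m^3


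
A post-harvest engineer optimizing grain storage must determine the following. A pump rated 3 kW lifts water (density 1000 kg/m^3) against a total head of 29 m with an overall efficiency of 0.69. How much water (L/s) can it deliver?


Q = (P * 1000 * eta) / (rho * g * H)
  = (3 * 1000 * 0.69) / (1000 * 9.81 * 29)
  = 2070 / 284490
  = 0.00728 m^3/s = 7.28 L/s


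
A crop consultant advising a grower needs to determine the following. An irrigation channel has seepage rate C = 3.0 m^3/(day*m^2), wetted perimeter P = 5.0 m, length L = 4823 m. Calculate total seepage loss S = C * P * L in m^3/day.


S = C * P * L
  = 3.0 * 5.0 * 4823
  = 72345 m^3/day


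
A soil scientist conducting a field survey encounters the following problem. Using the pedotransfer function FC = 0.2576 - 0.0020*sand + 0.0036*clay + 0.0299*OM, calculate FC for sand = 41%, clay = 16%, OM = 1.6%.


FC = 0.2576 - 0.0020*41 + 0.0036*16 + 0.0299*1.6
   = 0.2576 - 0.0820 + 0.0576 + 0.0478
   = 0.2810


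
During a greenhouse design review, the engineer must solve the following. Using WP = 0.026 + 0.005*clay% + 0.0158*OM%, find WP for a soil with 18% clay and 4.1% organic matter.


WP = 0.026 + 0.005*18 + 0.0158*4.1
   = 0.026 + 0.0900 + 0.0648
   = 0.1808


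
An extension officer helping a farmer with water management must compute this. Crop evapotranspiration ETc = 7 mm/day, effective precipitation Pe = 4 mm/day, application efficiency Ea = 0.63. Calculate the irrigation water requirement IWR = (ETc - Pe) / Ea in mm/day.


IWR = (ETc - Pe) / Ea
    = (7 - 4) / 0.63
    = 3 / 0.63
    = 4.76 mm/day


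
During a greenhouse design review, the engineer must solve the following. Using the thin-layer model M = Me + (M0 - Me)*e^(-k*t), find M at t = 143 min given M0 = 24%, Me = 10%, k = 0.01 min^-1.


M = Me + (M0 - Me) * e^(-k*t)
  = 10 + (24 - 10) * e^(-0.01*143)
  = 10 + 14 * e^(-1.430)
  = 10 + 14 * 0.23931
  = 10 + 3.3503
  = 13.35%


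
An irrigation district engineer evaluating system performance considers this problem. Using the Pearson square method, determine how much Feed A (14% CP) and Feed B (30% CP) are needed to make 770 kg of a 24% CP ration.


parts_A = CP_b - target = 30 - 24 = 6
parts_B = target - CP_a = 24 - 14 = 10
total_parts = 6 + 10 = 16
Feed A = 770 * 6 / 16 = 288.75 kg
Feed B = 770 * 10 / 16 = 481.25 kg

288.75 kg


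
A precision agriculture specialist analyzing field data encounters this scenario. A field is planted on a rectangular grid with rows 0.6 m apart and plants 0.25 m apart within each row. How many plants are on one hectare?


D = 10000 / (row_sp * plant_sp)
  = 10000 / (0.6 * 0.25)
  = 10000 / 0.1500
  = 66666.67 plants/ha


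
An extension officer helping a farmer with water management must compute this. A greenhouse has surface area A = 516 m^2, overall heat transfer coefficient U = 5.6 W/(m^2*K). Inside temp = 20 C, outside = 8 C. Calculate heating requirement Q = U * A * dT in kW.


dT = 20 - (8) = 12 K
Q = U * A * dT
  = 5.6 * 516 * 12
  = 34675.20 W = 34.68 kW


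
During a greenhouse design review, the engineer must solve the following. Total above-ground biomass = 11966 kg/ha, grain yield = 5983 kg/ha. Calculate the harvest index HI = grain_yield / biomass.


HI = grain_yield / biomass
   = 5983 / 11966
   = 0.50


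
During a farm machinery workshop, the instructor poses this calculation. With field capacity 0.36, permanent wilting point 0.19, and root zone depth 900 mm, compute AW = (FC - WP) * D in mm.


AW = (FC - WP) * D
   = (0.36 - 0.19) * 900
   = 0.17 * 900
   = 153 mm


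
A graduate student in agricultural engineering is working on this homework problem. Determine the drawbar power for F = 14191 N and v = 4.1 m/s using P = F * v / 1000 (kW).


P = F * v / 1000
  = 14191 * 4.1 / 1000
  = 58183.10 / 1000
  = 58.18 kW


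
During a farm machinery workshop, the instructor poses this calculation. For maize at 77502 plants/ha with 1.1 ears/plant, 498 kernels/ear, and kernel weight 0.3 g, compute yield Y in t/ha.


Y = density * ears * kernels * kw
  = 77502 * 1.1 * 498 * 0.3 g/ha
  = 12736678.68 g/ha
  = 12736.68 kg/ha = 12.74 t/ha


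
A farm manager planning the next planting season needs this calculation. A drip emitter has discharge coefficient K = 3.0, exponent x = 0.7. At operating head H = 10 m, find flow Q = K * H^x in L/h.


Q = K * H^x
  = 3.0 * 10^0.7
  = 3.0 * 5.0119
  = 15.04 L/h


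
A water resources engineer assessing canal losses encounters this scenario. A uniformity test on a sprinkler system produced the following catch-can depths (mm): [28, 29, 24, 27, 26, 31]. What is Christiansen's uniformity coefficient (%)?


xbar = 165 / 6 = 27.500
sum|xi - xbar| = 11
CU = 100 * (1 - 11 / (6 * 27.500))
   = 100 * (1 - 0.0667)
   = 93.33%


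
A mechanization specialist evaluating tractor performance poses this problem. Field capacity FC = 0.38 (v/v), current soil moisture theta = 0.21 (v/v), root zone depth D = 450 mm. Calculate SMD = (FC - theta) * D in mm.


SMD = (FC - theta) * D
    = (0.38 - 0.21) * 450
    = 0.170 * 450
    = 76.50 mm


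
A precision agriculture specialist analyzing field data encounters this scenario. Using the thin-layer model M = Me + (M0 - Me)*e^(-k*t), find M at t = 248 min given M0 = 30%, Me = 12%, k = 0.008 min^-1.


M = Me + (M0 - Me) * e^(-k*t)
  = 12 + (30 - 12) * e^(-0.008*248)
  = 12 + 18 * e^(-1.984)
  = 12 + 18 * 0.13752
  = 12 + 2.4753
  = 14.48%


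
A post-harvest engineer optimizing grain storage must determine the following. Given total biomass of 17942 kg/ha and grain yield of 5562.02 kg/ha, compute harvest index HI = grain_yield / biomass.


HI = grain_yield / biomass
   = 5562.02 / 17942
   = 0.31


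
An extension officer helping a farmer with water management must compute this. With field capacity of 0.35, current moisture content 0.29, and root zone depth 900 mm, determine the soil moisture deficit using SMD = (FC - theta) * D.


SMD = (FC - theta) * D
    = (0.35 - 0.29) * 900
    = 0.060 * 900
    = 54 mm


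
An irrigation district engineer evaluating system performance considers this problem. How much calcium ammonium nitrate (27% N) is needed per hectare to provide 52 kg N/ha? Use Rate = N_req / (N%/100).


Rate = N_required / (N_content / 100)
     = 52 / (27 / 100)
     = 52 / 0.27
     = 192.59 kg/ha


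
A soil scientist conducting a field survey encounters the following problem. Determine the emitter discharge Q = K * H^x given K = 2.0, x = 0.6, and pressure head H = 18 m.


Q = K * H^x
  = 2.0 * 18^0.6
  = 2.0 * 5.6645
  = 11.33 L/h


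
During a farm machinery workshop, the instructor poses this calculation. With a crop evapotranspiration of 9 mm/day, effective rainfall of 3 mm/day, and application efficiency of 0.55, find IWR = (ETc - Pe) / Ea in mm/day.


IWR = (ETc - Pe) / Ea
    = (9 - 3) / 0.55
    = 6 / 0.55
    = 10.91 mm/day


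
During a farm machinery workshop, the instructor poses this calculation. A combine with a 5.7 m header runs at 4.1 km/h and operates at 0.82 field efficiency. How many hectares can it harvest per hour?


C = w * v * eta_f / 10
  = 5.7 * 4.1 * 0.82 / 10
  = 19.16 / 10
  = 1.92 ha/h


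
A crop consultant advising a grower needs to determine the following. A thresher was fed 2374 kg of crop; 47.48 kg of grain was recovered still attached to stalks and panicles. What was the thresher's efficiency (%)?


eta = (total - unthreshed) / total * 100
    = (2374 - 47.48) / 2374 * 100
    = 2326.52 / 2374 * 100
    = 98%


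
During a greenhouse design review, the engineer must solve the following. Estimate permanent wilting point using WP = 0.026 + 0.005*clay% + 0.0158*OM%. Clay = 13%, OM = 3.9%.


WP = 0.026 + 0.005*13 + 0.0158*3.9
   = 0.026 + 0.0650 + 0.0616
   = 0.1526


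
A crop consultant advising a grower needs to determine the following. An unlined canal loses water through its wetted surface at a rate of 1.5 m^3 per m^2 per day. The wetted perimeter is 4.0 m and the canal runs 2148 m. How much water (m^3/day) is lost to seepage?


S = C * P * L
  = 1.5 * 4.0 * 2148
  = 12888 m^3/day


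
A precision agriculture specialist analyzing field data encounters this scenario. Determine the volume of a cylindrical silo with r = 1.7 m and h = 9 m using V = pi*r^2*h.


V = pi * r^2 * h
  = pi * 1.7^2 * 9
  = pi * 2.89 * 9
  = 81.71 m^3


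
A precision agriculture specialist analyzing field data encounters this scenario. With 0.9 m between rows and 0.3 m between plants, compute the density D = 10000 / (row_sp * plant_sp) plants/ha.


D = 10000 / (row_sp * plant_sp)
  = 10000 / (0.9 * 0.3)
  = 10000 / 0.2700
  = 37037.04 plants/ha


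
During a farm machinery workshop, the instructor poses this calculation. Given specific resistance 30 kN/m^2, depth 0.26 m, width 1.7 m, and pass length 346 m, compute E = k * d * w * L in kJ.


E = k * d * w * L
  = 30 * 0.26 * 1.7 * 346
  = 4587.96 kJ


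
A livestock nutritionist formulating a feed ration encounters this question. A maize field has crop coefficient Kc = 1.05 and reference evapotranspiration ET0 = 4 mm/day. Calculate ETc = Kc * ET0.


ETc = Kc * ET0
    = 1.05 * 4
    = 4.20 mm/day


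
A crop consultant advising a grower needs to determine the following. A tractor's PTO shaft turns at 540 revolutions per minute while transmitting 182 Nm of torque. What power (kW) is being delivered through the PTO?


P = 2*pi*n*T / 60000
  = 2*pi * 540 * 182 / 60000
  = 617511.45 / 60000
  = 10.29 kW


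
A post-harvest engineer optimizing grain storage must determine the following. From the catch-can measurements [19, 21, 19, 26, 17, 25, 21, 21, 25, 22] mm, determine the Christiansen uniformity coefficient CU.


xbar = 216 / 10 = 21.600
sum|xi - xbar| = 23.200
CU = 100 * (1 - 23.200 / (10 * 21.600))
   = 100 * (1 - 0.1074)
   = 89.26%


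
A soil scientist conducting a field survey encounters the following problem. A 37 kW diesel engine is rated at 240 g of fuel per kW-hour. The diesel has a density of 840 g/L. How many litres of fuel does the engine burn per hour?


FC = P * BSFC / rho_fuel
   = 37 * 240 / 840
   = 8880 / 840
   = 10.57 L/h


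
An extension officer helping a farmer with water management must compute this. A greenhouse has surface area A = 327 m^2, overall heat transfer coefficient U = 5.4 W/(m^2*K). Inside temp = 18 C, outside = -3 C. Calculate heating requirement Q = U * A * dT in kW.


dT = 18 - (-3) = 21 K
Q = U * A * dT
  = 5.4 * 327 * 21
  = 37081.80 W = 37.08 kW


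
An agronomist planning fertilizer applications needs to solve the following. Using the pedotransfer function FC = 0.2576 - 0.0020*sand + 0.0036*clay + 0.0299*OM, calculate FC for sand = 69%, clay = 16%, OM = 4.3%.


FC = 0.2576 - 0.0020*69 + 0.0036*16 + 0.0299*4.3
   = 0.2576 - 0.1380 + 0.0576 + 0.1286
   = 0.3058


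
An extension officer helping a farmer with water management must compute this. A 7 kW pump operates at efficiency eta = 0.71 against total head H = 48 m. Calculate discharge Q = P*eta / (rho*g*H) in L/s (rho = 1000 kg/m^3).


Q = (P * 1000 * eta) / (rho * g * H)
  = (7 * 1000 * 0.71) / (1000 * 9.81 * 48)
  = 4970 / 470880
  = 0.01055 m^3/s = 10.55 L/s


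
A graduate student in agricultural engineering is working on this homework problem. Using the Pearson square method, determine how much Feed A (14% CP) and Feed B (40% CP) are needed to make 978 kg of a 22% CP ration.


parts_A = CP_b - target = 40 - 22 = 18
parts_B = target - CP_a = 22 - 14 = 8
total_parts = 18 + 8 = 26
Feed A = 978 * 18 / 26 = 677.08 kg
Feed B = 978 * 8 / 26 = 300.92 kg

677.08 kg


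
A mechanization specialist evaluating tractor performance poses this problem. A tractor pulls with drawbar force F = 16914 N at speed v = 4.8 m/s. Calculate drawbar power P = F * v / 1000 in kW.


P = F * v / 1000
  = 16914 * 4.8 / 1000
  = 81187.20 / 1000
  = 81.19 kW


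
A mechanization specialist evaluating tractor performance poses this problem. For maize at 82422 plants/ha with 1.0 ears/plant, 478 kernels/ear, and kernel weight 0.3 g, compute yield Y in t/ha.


Y = density * ears * kernels * kw
  = 82422 * 1.0 * 478 * 0.3 g/ha
  = 11819314.80 g/ha
  = 11819.31 kg/ha = 11.82 t/ha


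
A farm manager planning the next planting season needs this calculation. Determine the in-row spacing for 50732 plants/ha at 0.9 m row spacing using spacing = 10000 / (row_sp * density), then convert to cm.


spacing = 10000 / (row_sp * density)
        = 10000 / (0.9 * 50732)
        = 10000 / 45658.80
        = 0.21902 m = 21.90 cm


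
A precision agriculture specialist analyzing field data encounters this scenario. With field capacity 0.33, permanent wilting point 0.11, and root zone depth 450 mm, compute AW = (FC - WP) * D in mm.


AW = (FC - WP) * D
   = (0.33 - 0.11) * 450
   = 0.22 * 450
   = 99 mm


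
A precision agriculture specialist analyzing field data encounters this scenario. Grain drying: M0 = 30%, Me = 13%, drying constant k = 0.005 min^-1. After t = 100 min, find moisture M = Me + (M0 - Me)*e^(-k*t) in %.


M = Me + (M0 - Me) * e^(-k*t)
  = 13 + (30 - 13) * e^(-0.005*100)
  = 13 + 17 * e^(-0.500)
  = 13 + 17 * 0.60653
  = 13 + 10.3110
  = 23.31%


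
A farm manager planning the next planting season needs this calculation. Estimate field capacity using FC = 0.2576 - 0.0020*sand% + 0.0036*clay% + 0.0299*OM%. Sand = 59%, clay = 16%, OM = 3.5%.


FC = 0.2576 - 0.0020*59 + 0.0036*16 + 0.0299*3.5
   = 0.2576 - 0.1180 + 0.0576 + 0.1047
   = 0.3019


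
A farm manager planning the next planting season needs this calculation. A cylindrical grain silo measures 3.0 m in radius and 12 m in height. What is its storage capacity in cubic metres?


V = pi * r^2 * h
  = pi * 3.0^2 * 12
  = pi * 9 * 12
  = 339.29 m^3


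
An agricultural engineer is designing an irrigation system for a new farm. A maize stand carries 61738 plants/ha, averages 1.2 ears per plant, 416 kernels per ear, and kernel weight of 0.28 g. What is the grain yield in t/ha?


Y = density * ears * kernels * kw
  = 61738 * 1.2 * 416 * 0.28 g/ha
  = 8629490.69 g/ha
  = 8629.49 kg/ha = 8.63 t/ha


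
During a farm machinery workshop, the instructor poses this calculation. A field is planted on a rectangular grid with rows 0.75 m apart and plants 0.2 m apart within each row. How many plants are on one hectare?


D = 10000 / (row_sp * plant_sp)
  = 10000 / (0.75 * 0.2)
  = 10000 / 0.1500
  = 66666.67 plants/ha


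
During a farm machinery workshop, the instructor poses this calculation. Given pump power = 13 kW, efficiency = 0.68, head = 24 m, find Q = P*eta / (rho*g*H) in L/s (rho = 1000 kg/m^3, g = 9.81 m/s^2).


Q = (P * 1000 * eta) / (rho * g * H)
  = (13 * 1000 * 0.68) / (1000 * 9.81 * 24)
  = 8840 / 235440
  = 0.03755 m^3/s = 37.55 L/s


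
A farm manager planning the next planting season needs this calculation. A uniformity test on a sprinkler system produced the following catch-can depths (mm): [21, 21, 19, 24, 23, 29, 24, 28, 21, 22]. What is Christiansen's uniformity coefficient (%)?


xbar = 232 / 10 = 23.200
sum|xi - xbar| = 24.400
CU = 100 * (1 - 24.400 / (10 * 23.200))
   = 100 * (1 - 0.1052)
   = 89.48%


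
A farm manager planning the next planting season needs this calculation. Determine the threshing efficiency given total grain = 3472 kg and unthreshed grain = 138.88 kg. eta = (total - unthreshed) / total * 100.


eta = (total - unthreshed) / total * 100
    = (3472 - 138.88) / 3472 * 100
    = 3333.12 / 3472 * 100
    = 96%


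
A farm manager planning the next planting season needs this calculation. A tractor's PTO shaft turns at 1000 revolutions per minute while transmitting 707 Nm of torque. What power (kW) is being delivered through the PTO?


P = 2*pi*n*T / 60000
  = 2*pi * 1000 * 707 / 60000
  = 4442212.01 / 60000
  = 74.04 kW


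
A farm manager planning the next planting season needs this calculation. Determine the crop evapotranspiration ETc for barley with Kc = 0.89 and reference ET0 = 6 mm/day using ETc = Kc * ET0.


ETc = Kc * ET0
    = 0.89 * 6
    = 5.34 mm/day


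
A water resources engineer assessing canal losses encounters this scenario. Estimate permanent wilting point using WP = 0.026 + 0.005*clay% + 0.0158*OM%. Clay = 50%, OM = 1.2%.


WP = 0.026 + 0.005*50 + 0.0158*1.2
   = 0.026 + 0.2500 + 0.0190
   = 0.2950


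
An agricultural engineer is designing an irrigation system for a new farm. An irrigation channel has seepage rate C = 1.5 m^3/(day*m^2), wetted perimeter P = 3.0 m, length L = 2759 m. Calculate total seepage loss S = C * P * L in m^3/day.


S = C * P * L
  = 1.5 * 3.0 * 2759
  = 12415.50 m^3/day


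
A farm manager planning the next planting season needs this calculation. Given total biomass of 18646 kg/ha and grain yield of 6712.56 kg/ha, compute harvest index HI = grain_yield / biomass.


HI = grain_yield / biomass
   = 6712.56 / 18646
   = 0.36


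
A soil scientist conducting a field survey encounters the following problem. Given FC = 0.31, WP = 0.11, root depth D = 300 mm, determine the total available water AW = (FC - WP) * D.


AW = (FC - WP) * D
   = (0.31 - 0.11) * 300
   = 0.20 * 300
   = 60 mm


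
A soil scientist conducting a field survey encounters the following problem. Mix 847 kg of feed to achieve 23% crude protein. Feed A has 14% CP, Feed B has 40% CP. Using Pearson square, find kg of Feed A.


parts_A = CP_b - target = 40 - 23 = 17
parts_B = target - CP_a = 23 - 14 = 9
total_parts = 17 + 9 = 26
Feed A = 847 * 17 / 26 = 553.81 kg
Feed B = 847 * 9 / 26 = 293.19 kg

553.81 kg


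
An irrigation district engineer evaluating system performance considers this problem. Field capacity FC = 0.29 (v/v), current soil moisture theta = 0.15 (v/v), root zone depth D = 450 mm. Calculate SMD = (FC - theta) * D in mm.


SMD = (FC - theta) * D
    = (0.29 - 0.15) * 450
    = 0.140 * 450
    = 63 mm


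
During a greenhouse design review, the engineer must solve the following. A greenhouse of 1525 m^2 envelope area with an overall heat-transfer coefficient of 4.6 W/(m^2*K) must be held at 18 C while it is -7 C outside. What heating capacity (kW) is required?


dT = 18 - (-7) = 25 K
Q = U * A * dT
  = 4.6 * 1525 * 25
  = 175375 W = 175.38 kW


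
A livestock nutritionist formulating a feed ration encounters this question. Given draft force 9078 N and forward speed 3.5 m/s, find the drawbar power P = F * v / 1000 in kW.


P = F * v / 1000
  = 9078 * 3.5 / 1000
  = 31773 / 1000
  = 31.77 kW


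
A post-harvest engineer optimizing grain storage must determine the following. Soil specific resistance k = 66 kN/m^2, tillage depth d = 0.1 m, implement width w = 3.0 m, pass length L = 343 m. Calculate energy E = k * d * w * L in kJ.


E = k * d * w * L
  = 66 * 0.1 * 3.0 * 343
  = 6791.40 kJ


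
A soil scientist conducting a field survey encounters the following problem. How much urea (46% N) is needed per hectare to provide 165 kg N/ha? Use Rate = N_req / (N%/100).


Rate = N_required / (N_content / 100)
     = 165 / (46 / 100)
     = 165 / 0.46
     = 358.70 kg/ha


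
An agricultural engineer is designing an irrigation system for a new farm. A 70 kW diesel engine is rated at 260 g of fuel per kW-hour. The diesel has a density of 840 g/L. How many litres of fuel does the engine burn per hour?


FC = P * BSFC / rho_fuel
   = 70 * 260 / 840
   = 18200 / 840
   = 21.67 L/h


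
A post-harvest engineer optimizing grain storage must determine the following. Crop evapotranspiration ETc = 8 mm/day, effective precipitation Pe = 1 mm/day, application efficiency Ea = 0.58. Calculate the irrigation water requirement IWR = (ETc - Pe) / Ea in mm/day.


IWR = (ETc - Pe) / Ea
    = (8 - 1) / 0.58
    = 7 / 0.58
    = 12.07 mm/day


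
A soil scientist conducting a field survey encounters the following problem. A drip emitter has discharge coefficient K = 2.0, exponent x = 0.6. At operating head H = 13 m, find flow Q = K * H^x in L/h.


Q = K * H^x
  = 2.0 * 13^0.6
  = 2.0 * 4.6598
  = 9.32 L/h


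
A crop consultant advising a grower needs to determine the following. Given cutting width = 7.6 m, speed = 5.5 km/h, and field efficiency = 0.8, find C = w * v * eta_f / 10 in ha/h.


C = w * v * eta_f / 10
  = 7.6 * 5.5 * 0.8 / 10
  = 33.44 / 10
  = 3.34 ha/h


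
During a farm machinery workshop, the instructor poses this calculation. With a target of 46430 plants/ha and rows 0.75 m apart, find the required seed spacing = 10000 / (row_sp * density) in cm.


spacing = 10000 / (row_sp * density)
        = 10000 / (0.75 * 46430)
        = 10000 / 34822.50
        = 0.28717 m = 28.72 cm


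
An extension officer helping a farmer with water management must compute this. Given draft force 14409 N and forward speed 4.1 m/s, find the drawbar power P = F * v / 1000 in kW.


P = F * v / 1000
  = 14409 * 4.1 / 1000
  = 59076.90 / 1000
  = 59.08 kW


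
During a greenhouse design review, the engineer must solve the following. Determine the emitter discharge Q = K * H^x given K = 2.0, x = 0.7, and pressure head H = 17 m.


Q = K * H^x
  = 2.0 * 17^0.7
  = 2.0 * 7.2663
  = 14.53 L/h


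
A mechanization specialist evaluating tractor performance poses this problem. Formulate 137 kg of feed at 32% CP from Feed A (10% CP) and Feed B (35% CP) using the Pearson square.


parts_A = CP_b - target = 35 - 32 = 3
parts_B = target - CP_a = 32 - 10 = 22
total_parts = 3 + 22 = 25
Feed A = 137 * 3 / 25 = 16.44 kg
Feed B = 137 * 22 / 25 = 120.56 kg

16.44 kg


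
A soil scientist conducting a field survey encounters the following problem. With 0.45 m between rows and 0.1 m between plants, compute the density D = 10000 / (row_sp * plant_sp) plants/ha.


D = 10000 / (row_sp * plant_sp)
  = 10000 / (0.45 * 0.1)
  = 10000 / 0.0450
  = 222222.22 plants/ha


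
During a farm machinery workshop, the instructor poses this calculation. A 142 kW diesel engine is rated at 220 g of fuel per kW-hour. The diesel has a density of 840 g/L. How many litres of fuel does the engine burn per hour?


FC = P * BSFC / rho_fuel
   = 142 * 220 / 840
   = 31240 / 840
   = 37.19 L/h


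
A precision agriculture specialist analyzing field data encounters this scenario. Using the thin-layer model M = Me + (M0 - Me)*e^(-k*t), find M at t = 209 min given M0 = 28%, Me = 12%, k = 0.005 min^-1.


M = Me + (M0 - Me) * e^(-k*t)
  = 12 + (28 - 12) * e^(-0.005*209)
  = 12 + 16 * e^(-1.045)
  = 12 + 16 * 0.35169
  = 12 + 5.6271
  = 17.63%


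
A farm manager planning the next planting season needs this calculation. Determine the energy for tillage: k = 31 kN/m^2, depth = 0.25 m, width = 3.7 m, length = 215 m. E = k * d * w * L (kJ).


E = k * d * w * L
  = 31 * 0.25 * 3.7 * 215
  = 6165.13 kJ


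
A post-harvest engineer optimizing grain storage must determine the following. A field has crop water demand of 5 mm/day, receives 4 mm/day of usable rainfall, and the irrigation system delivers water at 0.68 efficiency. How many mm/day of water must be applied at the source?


IWR = (ETc - Pe) / Ea
    = (5 - 4) / 0.68
    = 1 / 0.68
    = 1.47 mm/day


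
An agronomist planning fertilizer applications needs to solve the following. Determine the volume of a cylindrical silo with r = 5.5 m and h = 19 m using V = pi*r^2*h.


V = pi * r^2 * h
  = pi * 5.5^2 * 19
  = pi * 30.25 * 19
  = 1805.63 m^3


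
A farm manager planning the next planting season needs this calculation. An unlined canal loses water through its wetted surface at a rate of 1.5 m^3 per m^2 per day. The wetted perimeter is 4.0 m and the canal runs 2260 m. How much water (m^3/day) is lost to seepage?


S = C * P * L
  = 1.5 * 4.0 * 2260
  = 13560 m^3/day


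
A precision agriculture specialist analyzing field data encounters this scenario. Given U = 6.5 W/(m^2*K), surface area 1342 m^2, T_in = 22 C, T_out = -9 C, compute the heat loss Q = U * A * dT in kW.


dT = 22 - (-9) = 31 K
Q = U * A * dT
  = 6.5 * 1342 * 31
  = 270413 W = 270.41 kW


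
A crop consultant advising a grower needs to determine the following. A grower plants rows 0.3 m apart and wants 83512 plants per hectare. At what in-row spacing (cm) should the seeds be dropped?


spacing = 10000 / (row_sp * density)
        = 10000 / (0.3 * 83512)
        = 10000 / 25053.60
        = 0.39914 m = 39.91 cm


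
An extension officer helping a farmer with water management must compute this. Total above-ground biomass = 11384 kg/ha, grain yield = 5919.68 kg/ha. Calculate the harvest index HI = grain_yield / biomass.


HI = grain_yield / biomass
   = 5919.68 / 11384
   = 0.52


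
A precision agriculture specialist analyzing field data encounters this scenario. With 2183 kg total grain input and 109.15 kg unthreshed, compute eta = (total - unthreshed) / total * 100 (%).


eta = (total - unthreshed) / total * 100
    = (2183 - 109.15) / 2183 * 100
    = 2073.85 / 2183 * 100
    = 95%


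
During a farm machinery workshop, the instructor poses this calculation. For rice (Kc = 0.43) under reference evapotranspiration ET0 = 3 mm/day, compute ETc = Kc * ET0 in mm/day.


ETc = Kc * ET0
    = 0.43 * 3
    = 1.29 mm/day


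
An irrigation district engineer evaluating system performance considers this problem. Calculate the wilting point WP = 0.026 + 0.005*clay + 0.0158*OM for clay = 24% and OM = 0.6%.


WP = 0.026 + 0.005*24 + 0.0158*0.6
   = 0.026 + 0.1200 + 0.0095
   = 0.1555


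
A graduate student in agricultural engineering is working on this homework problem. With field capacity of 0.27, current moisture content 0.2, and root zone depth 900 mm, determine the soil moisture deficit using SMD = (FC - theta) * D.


SMD = (FC - theta) * D
    = (0.27 - 0.2) * 900
    = 0.070 * 900
    = 63 mm


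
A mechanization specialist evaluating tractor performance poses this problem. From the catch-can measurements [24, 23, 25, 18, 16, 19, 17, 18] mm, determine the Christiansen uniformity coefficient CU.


xbar = 160 / 8 = 20
sum|xi - xbar| = 24
CU = 100 * (1 - 24 / (8 * 20))
   = 100 * (1 - 0.1500)
   = 85%


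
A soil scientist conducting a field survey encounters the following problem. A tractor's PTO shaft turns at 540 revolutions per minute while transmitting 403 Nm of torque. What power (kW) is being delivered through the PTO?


P = 2*pi*n*T / 60000
  = 2*pi * 540 * 403 / 60000
  = 1367346.79 / 60000
  = 22.79 kW


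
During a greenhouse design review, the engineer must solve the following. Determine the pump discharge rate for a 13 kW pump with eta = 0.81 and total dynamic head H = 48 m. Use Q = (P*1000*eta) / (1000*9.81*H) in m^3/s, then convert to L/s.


Q = (P * 1000 * eta) / (rho * g * H)
  = (13 * 1000 * 0.81) / (1000 * 9.81 * 48)
  = 10530 / 470880
  = 0.02236 m^3/s = 22.36 L/s


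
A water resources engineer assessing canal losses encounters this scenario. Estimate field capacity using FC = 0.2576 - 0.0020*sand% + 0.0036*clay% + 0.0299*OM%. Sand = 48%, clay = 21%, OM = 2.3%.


FC = 0.2576 - 0.0020*48 + 0.0036*21 + 0.0299*2.3
   = 0.2576 - 0.0960 + 0.0756 + 0.0688
   = 0.3060


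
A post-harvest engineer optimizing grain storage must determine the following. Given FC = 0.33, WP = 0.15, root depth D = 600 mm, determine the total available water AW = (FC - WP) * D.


AW = (FC - WP) * D
   = (0.33 - 0.15) * 600
   = 0.18 * 600
   = 108 mm


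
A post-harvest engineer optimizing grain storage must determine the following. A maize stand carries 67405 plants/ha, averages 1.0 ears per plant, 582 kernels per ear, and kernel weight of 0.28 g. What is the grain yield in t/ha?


Y = density * ears * kernels * kw
  = 67405 * 1.0 * 582 * 0.28 g/ha
  = 10984318.80 g/ha
  = 10984.32 kg/ha = 10.98 t/ha


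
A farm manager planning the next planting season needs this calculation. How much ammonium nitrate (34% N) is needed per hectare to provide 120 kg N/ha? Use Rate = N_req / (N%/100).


Rate = N_required / (N_content / 100)
     = 120 / (34 / 100)
     = 120 / 0.34
     = 352.94 kg/ha


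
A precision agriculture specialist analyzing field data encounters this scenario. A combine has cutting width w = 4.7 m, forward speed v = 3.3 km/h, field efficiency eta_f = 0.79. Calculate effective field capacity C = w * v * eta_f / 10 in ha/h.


C = w * v * eta_f / 10
  = 4.7 * 3.3 * 0.79 / 10
  = 12.25 / 10
  = 1.23 ha/h


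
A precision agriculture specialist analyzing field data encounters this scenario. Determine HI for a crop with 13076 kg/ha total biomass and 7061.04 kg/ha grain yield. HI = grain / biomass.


HI = grain_yield / biomass
   = 7061.04 / 13076
   = 0.54


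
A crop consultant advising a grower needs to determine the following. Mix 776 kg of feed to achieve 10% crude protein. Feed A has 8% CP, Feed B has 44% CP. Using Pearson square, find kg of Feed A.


parts_A = CP_b - target = 44 - 10 = 34
parts_B = target - CP_a = 10 - 8 = 2
total_parts = 34 + 2 = 36
Feed A = 776 * 34 / 36 = 732.89 kg
Feed B = 776 * 2 / 36 = 43.11 kg

732.89 kg


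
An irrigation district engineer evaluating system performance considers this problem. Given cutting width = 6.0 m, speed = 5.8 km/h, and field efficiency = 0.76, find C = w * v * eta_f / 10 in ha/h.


C = w * v * eta_f / 10
  = 6.0 * 5.8 * 0.76 / 10
  = 26.45 / 10
  = 2.64 ha/h


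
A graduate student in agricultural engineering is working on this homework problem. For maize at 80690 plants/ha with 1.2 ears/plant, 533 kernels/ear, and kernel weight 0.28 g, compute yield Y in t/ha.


Y = density * ears * kernels * kw
  = 80690 * 1.2 * 533 * 0.28 g/ha
  = 14450610.72 g/ha
  = 14450.61 kg/ha = 14.45 t/ha


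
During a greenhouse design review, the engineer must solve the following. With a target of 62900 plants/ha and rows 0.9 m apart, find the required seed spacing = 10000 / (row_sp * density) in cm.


spacing = 10000 / (row_sp * density)
        = 10000 / (0.9 * 62900)
        = 10000 / 56610
        = 0.17665 m = 17.66 cm


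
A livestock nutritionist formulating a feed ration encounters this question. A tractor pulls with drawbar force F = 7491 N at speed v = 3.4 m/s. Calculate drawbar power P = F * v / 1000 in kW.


P = F * v / 1000
  = 7491 * 3.4 / 1000
  = 25469.40 / 1000
  = 25.47 kW


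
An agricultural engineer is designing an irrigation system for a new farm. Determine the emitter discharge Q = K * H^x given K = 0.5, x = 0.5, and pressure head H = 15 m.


Q = K * H^x
  = 0.5 * 15^0.5
  = 0.5 * 3.8730
  = 1.94 L/h


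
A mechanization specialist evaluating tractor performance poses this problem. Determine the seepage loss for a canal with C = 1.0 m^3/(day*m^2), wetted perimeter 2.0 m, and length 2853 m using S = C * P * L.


S = C * P * L
  = 1.0 * 2.0 * 2853
  = 5706 m^3/day


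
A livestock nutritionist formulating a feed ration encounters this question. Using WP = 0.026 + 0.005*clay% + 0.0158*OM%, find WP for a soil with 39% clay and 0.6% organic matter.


WP = 0.026 + 0.005*39 + 0.0158*0.6
   = 0.026 + 0.1950 + 0.0095
   = 0.2305


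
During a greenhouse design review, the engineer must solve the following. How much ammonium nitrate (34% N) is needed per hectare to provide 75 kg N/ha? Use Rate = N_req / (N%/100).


Rate = N_required / (N_content / 100)
     = 75 / (34 / 100)
     = 75 / 0.34
     = 220.59 kg/ha


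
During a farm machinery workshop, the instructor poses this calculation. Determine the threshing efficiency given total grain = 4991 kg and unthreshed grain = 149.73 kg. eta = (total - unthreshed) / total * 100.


eta = (total - unthreshed) / total * 100
    = (4991 - 149.73) / 4991 * 100
    = 4841.27 / 4991 * 100
    = 97%


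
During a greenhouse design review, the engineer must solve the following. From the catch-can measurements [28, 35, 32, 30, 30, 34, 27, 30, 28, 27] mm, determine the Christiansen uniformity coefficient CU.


xbar = 301 / 10 = 30.100
sum|xi - xbar| = 21.400
CU = 100 * (1 - 21.400 / (10 * 30.100))
   = 100 * (1 - 0.0711)
   = 92.89%


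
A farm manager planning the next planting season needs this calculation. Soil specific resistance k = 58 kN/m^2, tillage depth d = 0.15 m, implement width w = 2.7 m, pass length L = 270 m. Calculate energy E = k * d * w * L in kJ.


E = k * d * w * L
  = 58 * 0.15 * 2.7 * 270
  = 6342.30 kJ


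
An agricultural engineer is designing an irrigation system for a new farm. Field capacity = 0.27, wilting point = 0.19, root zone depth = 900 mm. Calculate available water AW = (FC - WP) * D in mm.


AW = (FC - WP) * D
   = (0.27 - 0.19) * 900
   = 0.08 * 900
   = 72 mm


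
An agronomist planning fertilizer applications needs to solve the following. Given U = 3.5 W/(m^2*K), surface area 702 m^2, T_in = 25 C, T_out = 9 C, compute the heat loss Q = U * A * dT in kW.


dT = 25 - (9) = 16 K
Q = U * A * dT
  = 3.5 * 702 * 16
  = 39312 W = 39.31 kW


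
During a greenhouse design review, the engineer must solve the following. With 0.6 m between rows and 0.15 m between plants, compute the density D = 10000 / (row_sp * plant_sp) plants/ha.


D = 10000 / (row_sp * plant_sp)
  = 10000 / (0.6 * 0.15)
  = 10000 / 0.0900
  = 111111.11 plants/ha


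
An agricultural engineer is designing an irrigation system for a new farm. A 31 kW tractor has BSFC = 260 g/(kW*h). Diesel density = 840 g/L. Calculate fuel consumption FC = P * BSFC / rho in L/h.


FC = P * BSFC / rho_fuel
   = 31 * 260 / 840
   = 8060 / 840
   = 9.60 L/h
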